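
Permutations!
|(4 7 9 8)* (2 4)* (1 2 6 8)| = 10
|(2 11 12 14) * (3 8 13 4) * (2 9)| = 20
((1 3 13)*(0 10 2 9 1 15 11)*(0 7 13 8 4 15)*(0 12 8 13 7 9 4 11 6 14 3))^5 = ((0 10 2 4 15 6 14 3 13 12 8 11 9 1))^5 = (0 6 8 10 14 11 2 3 9 4 13 1 15 12)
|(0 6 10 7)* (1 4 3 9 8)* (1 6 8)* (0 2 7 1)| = 8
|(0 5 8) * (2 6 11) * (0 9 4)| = |(0 5 8 9 4)(2 6 11)| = 15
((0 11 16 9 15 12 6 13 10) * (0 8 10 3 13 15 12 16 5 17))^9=((0 11 5 17)(3 13)(6 15 16 9 12)(8 10))^9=(0 11 5 17)(3 13)(6 12 9 16 15)(8 10)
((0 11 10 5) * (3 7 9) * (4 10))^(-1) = (0 5 10 4 11)(3 9 7) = ((0 11 4 10 5)(3 7 9))^(-1)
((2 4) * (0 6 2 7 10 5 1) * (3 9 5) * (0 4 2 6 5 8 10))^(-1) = (0 7 4 1 5)(3 10 8 9) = ((0 5 1 4 7)(3 9 8 10))^(-1)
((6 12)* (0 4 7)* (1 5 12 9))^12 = (1 12 9 5 6)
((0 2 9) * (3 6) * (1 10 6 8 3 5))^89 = (0 9 2)(1 10 6 5)(3 8)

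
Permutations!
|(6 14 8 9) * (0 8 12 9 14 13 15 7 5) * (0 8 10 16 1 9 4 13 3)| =56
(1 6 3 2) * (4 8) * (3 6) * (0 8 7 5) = (0 8 4 7 5)(1 3 2) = [8, 3, 1, 2, 7, 0, 6, 5, 4]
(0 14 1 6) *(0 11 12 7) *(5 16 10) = (0 14 1 6 11 12 7)(5 16 10) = [14, 6, 2, 3, 4, 16, 11, 0, 8, 9, 5, 12, 7, 13, 1, 15, 10]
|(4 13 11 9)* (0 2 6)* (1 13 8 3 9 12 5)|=60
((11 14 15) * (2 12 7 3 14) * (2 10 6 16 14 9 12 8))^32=((2 8)(3 9 12 7)(6 16 14 15 11 10))^32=(6 14 11)(10 16 15)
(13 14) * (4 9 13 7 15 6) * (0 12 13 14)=(0 12 13)(4 9 14 7 15 6)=[12, 1, 2, 3, 9, 5, 4, 15, 8, 14, 10, 11, 13, 0, 7, 6]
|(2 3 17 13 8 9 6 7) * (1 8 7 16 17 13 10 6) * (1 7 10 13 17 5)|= 12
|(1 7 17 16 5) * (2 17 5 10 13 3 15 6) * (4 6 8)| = 30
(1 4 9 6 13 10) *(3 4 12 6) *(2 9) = (1 12 6 13 10)(2 9 3 4) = [0, 12, 9, 4, 2, 5, 13, 7, 8, 3, 1, 11, 6, 10]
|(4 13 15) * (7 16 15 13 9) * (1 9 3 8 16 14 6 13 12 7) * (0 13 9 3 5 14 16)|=14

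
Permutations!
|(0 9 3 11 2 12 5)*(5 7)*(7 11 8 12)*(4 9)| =|(0 4 9 3 8 12 11 2 7 5)| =10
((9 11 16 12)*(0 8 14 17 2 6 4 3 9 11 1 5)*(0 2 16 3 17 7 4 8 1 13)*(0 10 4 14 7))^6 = (0 7 6 5)(1 14 8 2)(3 16 10)(4 9 12)(11 17 13)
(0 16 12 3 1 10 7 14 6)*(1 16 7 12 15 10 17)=(0 7 14 6)(1 17)(3 16 15 10 12)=[7, 17, 2, 16, 4, 5, 0, 14, 8, 9, 12, 11, 3, 13, 6, 10, 15, 1]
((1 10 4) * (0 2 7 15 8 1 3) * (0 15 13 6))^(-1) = ((0 2 7 13 6)(1 10 4 3 15 8))^(-1) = (0 6 13 7 2)(1 8 15 3 4 10)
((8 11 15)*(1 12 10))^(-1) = ((1 12 10)(8 11 15))^(-1) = (1 10 12)(8 15 11)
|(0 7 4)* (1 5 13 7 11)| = 7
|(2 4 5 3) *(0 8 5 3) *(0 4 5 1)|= |(0 8 1)(2 5 4 3)|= 12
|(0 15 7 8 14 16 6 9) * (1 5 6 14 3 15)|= 20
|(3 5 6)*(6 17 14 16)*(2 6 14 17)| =|(17)(2 6 3 5)(14 16)| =4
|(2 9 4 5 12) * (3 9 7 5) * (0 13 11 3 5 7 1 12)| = 21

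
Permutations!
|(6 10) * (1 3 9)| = 6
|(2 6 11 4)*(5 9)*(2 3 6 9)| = |(2 9 5)(3 6 11 4)| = 12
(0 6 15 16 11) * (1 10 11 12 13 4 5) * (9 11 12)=(0 6 15 16 9 11)(1 10 12 13 4 5)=[6, 10, 2, 3, 5, 1, 15, 7, 8, 11, 12, 0, 13, 4, 14, 16, 9]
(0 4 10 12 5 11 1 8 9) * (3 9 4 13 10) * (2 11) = (0 13 10 12 5 2 11 1 8 4 3 9) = [13, 8, 11, 9, 3, 2, 6, 7, 4, 0, 12, 1, 5, 10]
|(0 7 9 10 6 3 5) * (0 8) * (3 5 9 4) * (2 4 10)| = 12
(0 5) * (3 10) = [5, 1, 2, 10, 4, 0, 6, 7, 8, 9, 3] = (0 5)(3 10)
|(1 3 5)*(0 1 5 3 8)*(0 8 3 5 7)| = 5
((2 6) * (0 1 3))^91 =((0 1 3)(2 6))^91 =(0 1 3)(2 6)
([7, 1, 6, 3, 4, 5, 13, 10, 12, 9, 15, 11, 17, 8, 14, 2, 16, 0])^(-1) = [17, 1, 15, 3, 4, 5, 2, 0, 13, 9, 7, 11, 8, 6, 14, 10, 16, 12]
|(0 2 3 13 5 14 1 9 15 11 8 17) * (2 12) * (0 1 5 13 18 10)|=|(0 12 2 3 18 10)(1 9 15 11 8 17)(5 14)|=6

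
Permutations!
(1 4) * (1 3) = (1 4 3) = [0, 4, 2, 1, 3]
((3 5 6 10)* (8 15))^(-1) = (3 10 6 5)(8 15)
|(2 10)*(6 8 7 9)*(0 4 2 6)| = 8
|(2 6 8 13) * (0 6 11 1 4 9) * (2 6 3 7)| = |(0 3 7 2 11 1 4 9)(6 8 13)| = 24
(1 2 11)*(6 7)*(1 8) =(1 2 11 8)(6 7) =[0, 2, 11, 3, 4, 5, 7, 6, 1, 9, 10, 8]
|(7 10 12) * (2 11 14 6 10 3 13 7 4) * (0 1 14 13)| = |(0 1 14 6 10 12 4 2 11 13 7 3)| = 12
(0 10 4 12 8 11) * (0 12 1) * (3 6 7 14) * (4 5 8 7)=(0 10 5 8 11 12 7 14 3 6 4 1)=[10, 0, 2, 6, 1, 8, 4, 14, 11, 9, 5, 12, 7, 13, 3]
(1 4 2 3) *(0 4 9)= [4, 9, 3, 1, 2, 5, 6, 7, 8, 0]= (0 4 2 3 1 9)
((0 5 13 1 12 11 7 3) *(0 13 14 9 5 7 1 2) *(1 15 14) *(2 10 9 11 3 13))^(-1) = (0 2 3 12 1 5 9 10 13 7)(11 14 15)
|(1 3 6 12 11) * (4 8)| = |(1 3 6 12 11)(4 8)| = 10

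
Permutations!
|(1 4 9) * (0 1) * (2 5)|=4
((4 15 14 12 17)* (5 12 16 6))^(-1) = ((4 15 14 16 6 5 12 17))^(-1) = (4 17 12 5 6 16 14 15)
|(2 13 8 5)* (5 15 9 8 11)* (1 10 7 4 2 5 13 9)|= |(1 10 7 4 2 9 8 15)(11 13)|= 8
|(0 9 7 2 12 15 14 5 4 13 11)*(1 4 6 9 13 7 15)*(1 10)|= 30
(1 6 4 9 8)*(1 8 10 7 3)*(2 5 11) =(1 6 4 9 10 7 3)(2 5 11) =[0, 6, 5, 1, 9, 11, 4, 3, 8, 10, 7, 2]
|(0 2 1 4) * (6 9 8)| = |(0 2 1 4)(6 9 8)| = 12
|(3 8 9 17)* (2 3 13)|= 6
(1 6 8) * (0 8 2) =(0 8 1 6 2) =[8, 6, 0, 3, 4, 5, 2, 7, 1]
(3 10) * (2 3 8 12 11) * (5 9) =(2 3 10 8 12 11)(5 9) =[0, 1, 3, 10, 4, 9, 6, 7, 12, 5, 8, 2, 11]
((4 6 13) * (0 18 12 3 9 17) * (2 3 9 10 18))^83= ((0 2 3 10 18 12 9 17)(4 6 13))^83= (0 10 9 2 18 17 3 12)(4 13 6)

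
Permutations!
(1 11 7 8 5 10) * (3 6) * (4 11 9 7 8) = (1 9 7 4 11 8 5 10)(3 6) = [0, 9, 2, 6, 11, 10, 3, 4, 5, 7, 1, 8]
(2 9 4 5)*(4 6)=[0, 1, 9, 3, 5, 2, 4, 7, 8, 6]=(2 9 6 4 5)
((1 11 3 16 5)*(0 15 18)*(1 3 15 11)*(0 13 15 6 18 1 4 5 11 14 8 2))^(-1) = ((0 14 8 2)(1 4 5 3 16 11 6 18 13 15))^(-1) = (0 2 8 14)(1 15 13 18 6 11 16 3 5 4)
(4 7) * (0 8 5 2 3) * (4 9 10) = [8, 1, 3, 0, 7, 2, 6, 9, 5, 10, 4] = (0 8 5 2 3)(4 7 9 10)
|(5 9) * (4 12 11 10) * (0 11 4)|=6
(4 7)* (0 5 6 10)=[5, 1, 2, 3, 7, 6, 10, 4, 8, 9, 0]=(0 5 6 10)(4 7)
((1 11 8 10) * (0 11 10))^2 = (0 8 11)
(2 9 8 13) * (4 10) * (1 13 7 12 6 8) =(1 13 2 9)(4 10)(6 8 7 12) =[0, 13, 9, 3, 10, 5, 8, 12, 7, 1, 4, 11, 6, 2]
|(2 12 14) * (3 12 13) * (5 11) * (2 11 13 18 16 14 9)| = |(2 18 16 14 11 5 13 3 12 9)| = 10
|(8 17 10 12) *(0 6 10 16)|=7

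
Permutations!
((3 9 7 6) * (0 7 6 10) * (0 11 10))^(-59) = (0 7)(3 9 6)(10 11)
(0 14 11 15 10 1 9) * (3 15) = (0 14 11 3 15 10 1 9) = [14, 9, 2, 15, 4, 5, 6, 7, 8, 0, 1, 3, 12, 13, 11, 10]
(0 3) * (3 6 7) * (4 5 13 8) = (0 6 7 3)(4 5 13 8) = [6, 1, 2, 0, 5, 13, 7, 3, 4, 9, 10, 11, 12, 8]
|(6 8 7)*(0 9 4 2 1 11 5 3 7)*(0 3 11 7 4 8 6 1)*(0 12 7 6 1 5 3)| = 42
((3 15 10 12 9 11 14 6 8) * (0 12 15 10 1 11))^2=((0 12 9)(1 11 14 6 8 3 10 15))^2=(0 9 12)(1 14 8 10)(3 15 11 6)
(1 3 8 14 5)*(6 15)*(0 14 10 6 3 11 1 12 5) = (0 14)(1 11)(3 8 10 6 15)(5 12) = [14, 11, 2, 8, 4, 12, 15, 7, 10, 9, 6, 1, 5, 13, 0, 3]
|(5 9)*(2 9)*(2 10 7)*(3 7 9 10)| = 6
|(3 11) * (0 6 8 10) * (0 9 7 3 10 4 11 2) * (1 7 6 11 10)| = |(0 11 1 7 3 2)(4 10 9 6 8)| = 30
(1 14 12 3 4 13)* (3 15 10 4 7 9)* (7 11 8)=[0, 14, 2, 11, 13, 5, 6, 9, 7, 3, 4, 8, 15, 1, 12, 10]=(1 14 12 15 10 4 13)(3 11 8 7 9)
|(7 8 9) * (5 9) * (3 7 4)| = 6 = |(3 7 8 5 9 4)|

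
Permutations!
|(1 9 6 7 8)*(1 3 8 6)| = 2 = |(1 9)(3 8)(6 7)|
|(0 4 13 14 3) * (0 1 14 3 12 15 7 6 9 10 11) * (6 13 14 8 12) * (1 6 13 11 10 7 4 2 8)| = |(0 2 8 12 15 4 14 13 3 6 9 7 11)| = 13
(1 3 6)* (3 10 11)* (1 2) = (1 10 11 3 6 2) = [0, 10, 1, 6, 4, 5, 2, 7, 8, 9, 11, 3]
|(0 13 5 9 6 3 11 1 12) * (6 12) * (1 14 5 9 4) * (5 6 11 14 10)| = 60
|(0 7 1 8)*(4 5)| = |(0 7 1 8)(4 5)| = 4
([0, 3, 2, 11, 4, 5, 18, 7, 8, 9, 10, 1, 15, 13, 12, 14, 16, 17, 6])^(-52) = [0, 11, 2, 1, 4, 5, 6, 7, 8, 9, 10, 3, 14, 13, 15, 12, 16, 17, 18]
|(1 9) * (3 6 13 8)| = 4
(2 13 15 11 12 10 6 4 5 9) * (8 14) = (2 13 15 11 12 10 6 4 5 9)(8 14) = [0, 1, 13, 3, 5, 9, 4, 7, 14, 2, 6, 12, 10, 15, 8, 11]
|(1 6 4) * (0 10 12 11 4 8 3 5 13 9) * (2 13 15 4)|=7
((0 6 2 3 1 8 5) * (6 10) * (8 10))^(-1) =(0 5 8)(1 3 2 6 10)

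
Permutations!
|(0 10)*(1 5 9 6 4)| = 10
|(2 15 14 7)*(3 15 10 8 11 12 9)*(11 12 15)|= |(2 10 8 12 9 3 11 15 14 7)|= 10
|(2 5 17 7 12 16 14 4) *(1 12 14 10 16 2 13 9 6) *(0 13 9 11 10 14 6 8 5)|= 16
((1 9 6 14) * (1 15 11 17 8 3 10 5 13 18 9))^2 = (3 5 18 6 15 17)(8 10 13 9 14 11)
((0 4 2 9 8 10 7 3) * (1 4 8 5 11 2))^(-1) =((0 8 10 7 3)(1 4)(2 9 5 11))^(-1) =(0 3 7 10 8)(1 4)(2 11 5 9)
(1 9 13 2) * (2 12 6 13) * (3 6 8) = (1 9 2)(3 6 13 12 8) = [0, 9, 1, 6, 4, 5, 13, 7, 3, 2, 10, 11, 8, 12]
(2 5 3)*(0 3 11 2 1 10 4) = (0 3 1 10 4)(2 5 11) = [3, 10, 5, 1, 0, 11, 6, 7, 8, 9, 4, 2]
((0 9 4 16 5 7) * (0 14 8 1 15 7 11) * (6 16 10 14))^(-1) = ((0 9 4 10 14 8 1 15 7 6 16 5 11))^(-1) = (0 11 5 16 6 7 15 1 8 14 10 4 9)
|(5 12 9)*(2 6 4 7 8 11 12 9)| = 14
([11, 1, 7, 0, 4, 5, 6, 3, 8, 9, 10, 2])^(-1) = (0 3 7 2 11)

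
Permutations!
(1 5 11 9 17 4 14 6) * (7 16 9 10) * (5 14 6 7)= (1 14 7 16 9 17 4 6)(5 11 10)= [0, 14, 2, 3, 6, 11, 1, 16, 8, 17, 5, 10, 12, 13, 7, 15, 9, 4]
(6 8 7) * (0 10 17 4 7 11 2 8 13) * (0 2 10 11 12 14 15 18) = [11, 1, 8, 3, 7, 5, 13, 6, 12, 9, 17, 10, 14, 2, 15, 18, 16, 4, 0] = (0 11 10 17 4 7 6 13 2 8 12 14 15 18)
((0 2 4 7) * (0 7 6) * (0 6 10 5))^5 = ((0 2 4 10 5))^5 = (10)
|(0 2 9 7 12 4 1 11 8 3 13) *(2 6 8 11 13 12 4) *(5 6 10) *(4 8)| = 42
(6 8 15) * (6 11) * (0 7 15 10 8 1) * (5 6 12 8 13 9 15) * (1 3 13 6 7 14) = (0 14 1)(3 13 9 15 11 12 8 10 6)(5 7) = [14, 0, 2, 13, 4, 7, 3, 5, 10, 15, 6, 12, 8, 9, 1, 11]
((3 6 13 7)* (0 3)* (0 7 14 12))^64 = (0 14 6)(3 12 13)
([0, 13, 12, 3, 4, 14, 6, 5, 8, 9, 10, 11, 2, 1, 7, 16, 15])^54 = [0, 1, 2, 3, 4, 5, 6, 7, 8, 9, 10, 11, 12, 13, 14, 15, 16]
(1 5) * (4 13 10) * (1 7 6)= [0, 5, 2, 3, 13, 7, 1, 6, 8, 9, 4, 11, 12, 10]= (1 5 7 6)(4 13 10)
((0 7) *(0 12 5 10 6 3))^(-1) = ((0 7 12 5 10 6 3))^(-1) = (0 3 6 10 5 12 7)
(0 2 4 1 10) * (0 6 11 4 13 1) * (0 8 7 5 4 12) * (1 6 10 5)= (0 2 13 6 11 12)(1 5 4 8 7)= [2, 5, 13, 3, 8, 4, 11, 1, 7, 9, 10, 12, 0, 6]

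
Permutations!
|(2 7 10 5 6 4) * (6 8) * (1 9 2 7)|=6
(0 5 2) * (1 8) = (0 5 2)(1 8) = [5, 8, 0, 3, 4, 2, 6, 7, 1]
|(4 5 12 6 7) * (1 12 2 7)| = |(1 12 6)(2 7 4 5)| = 12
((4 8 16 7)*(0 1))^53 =((0 1)(4 8 16 7))^53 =(0 1)(4 8 16 7)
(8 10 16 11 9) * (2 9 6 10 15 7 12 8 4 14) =(2 9 4 14)(6 10 16 11)(7 12 8 15) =[0, 1, 9, 3, 14, 5, 10, 12, 15, 4, 16, 6, 8, 13, 2, 7, 11]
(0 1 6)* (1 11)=(0 11 1 6)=[11, 6, 2, 3, 4, 5, 0, 7, 8, 9, 10, 1]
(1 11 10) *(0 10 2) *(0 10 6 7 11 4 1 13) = (0 6 7 11 2 10 13)(1 4) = [6, 4, 10, 3, 1, 5, 7, 11, 8, 9, 13, 2, 12, 0]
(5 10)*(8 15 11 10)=(5 8 15 11 10)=[0, 1, 2, 3, 4, 8, 6, 7, 15, 9, 5, 10, 12, 13, 14, 11]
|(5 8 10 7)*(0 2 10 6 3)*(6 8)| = 7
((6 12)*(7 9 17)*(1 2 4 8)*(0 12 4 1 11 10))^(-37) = (0 11 4 12 10 8 6)(1 2)(7 17 9)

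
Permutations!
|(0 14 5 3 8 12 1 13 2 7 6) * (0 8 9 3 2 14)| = 18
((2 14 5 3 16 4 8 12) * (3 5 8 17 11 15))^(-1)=(2 12 8 14)(3 15 11 17 4 16)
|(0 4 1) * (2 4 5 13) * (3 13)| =|(0 5 3 13 2 4 1)| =7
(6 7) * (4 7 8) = [0, 1, 2, 3, 7, 5, 8, 6, 4] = (4 7 6 8)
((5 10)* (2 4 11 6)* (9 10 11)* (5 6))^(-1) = (2 6 10 9 4)(5 11)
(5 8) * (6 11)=(5 8)(6 11)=[0, 1, 2, 3, 4, 8, 11, 7, 5, 9, 10, 6]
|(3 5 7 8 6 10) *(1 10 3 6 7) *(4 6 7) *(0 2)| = 8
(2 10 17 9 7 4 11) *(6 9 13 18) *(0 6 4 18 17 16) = (0 6 9 7 18 4 11 2 10 16)(13 17) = [6, 1, 10, 3, 11, 5, 9, 18, 8, 7, 16, 2, 12, 17, 14, 15, 0, 13, 4]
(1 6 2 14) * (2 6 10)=(1 10 2 14)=[0, 10, 14, 3, 4, 5, 6, 7, 8, 9, 2, 11, 12, 13, 1]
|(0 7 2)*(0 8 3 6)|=|(0 7 2 8 3 6)|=6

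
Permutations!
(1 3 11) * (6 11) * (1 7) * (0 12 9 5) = (0 12 9 5)(1 3 6 11 7) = [12, 3, 2, 6, 4, 0, 11, 1, 8, 5, 10, 7, 9]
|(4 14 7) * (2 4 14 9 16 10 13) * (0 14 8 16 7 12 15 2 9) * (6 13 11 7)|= |(0 14 12 15 2 4)(6 13 9)(7 8 16 10 11)|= 30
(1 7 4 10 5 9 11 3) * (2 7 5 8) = [0, 5, 7, 1, 10, 9, 6, 4, 2, 11, 8, 3] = (1 5 9 11 3)(2 7 4 10 8)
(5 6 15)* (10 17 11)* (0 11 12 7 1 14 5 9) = [11, 14, 2, 3, 4, 6, 15, 1, 8, 0, 17, 10, 7, 13, 5, 9, 16, 12] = (0 11 10 17 12 7 1 14 5 6 15 9)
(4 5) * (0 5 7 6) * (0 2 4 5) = (2 4 7 6) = [0, 1, 4, 3, 7, 5, 2, 6]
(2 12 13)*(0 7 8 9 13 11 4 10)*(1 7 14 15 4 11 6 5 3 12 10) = (0 14 15 4 1 7 8 9 13 2 10)(3 12 6 5) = [14, 7, 10, 12, 1, 3, 5, 8, 9, 13, 0, 11, 6, 2, 15, 4]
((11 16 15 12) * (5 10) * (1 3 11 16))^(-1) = ((1 3 11)(5 10)(12 16 15))^(-1) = (1 11 3)(5 10)(12 15 16)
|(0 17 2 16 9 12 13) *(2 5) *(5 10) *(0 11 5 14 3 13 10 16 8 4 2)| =|(0 17 16 9 12 10 14 3 13 11 5)(2 8 4)| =33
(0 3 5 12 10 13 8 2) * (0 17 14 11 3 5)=[5, 1, 17, 0, 4, 12, 6, 7, 2, 9, 13, 3, 10, 8, 11, 15, 16, 14]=(0 5 12 10 13 8 2 17 14 11 3)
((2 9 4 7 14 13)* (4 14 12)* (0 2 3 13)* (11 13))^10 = (0 9)(2 14)(3 11 13)(4 7 12) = ((0 2 9 14)(3 11 13)(4 7 12))^10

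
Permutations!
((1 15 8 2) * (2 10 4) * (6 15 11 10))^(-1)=(1 2 4 10 11)(6 8 15)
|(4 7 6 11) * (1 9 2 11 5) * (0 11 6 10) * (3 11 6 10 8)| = |(0 6 5 1 9 2 10)(3 11 4 7 8)| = 35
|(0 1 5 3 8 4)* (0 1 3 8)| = |(0 3)(1 5 8 4)| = 4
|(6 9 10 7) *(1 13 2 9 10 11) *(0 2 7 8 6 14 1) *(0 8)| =28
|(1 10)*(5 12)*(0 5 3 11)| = |(0 5 12 3 11)(1 10)| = 10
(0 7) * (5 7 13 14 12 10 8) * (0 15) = [13, 1, 2, 3, 4, 7, 6, 15, 5, 9, 8, 11, 10, 14, 12, 0] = (0 13 14 12 10 8 5 7 15)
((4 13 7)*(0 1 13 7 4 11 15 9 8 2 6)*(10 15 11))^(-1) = (0 6 2 8 9 15 10 7 4 13 1)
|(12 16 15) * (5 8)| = 6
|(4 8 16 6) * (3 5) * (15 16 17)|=6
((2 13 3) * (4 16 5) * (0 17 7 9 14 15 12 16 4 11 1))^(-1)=((0 17 7 9 14 15 12 16 5 11 1)(2 13 3))^(-1)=(0 1 11 5 16 12 15 14 9 7 17)(2 3 13)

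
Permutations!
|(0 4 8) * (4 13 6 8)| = |(0 13 6 8)| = 4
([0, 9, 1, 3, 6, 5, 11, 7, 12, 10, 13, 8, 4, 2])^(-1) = [0, 2, 13, 3, 12, 5, 4, 7, 11, 1, 9, 6, 8, 10]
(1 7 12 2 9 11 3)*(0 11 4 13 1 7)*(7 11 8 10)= (0 8 10 7 12 2 9 4 13 1)(3 11)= [8, 0, 9, 11, 13, 5, 6, 12, 10, 4, 7, 3, 2, 1]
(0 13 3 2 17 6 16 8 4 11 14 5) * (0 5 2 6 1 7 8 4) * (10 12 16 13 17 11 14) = (0 17 1 7 8)(2 11 10 12 16 4 14)(3 6 13) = [17, 7, 11, 6, 14, 5, 13, 8, 0, 9, 12, 10, 16, 3, 2, 15, 4, 1]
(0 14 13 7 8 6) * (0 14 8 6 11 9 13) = (0 8 11 9 13 7 6 14) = [8, 1, 2, 3, 4, 5, 14, 6, 11, 13, 10, 9, 12, 7, 0]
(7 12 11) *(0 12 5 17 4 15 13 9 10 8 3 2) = (0 12 11 7 5 17 4 15 13 9 10 8 3 2) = [12, 1, 0, 2, 15, 17, 6, 5, 3, 10, 8, 7, 11, 9, 14, 13, 16, 4]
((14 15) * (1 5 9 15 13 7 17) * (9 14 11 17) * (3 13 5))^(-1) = (1 17 11 15 9 7 13 3)(5 14)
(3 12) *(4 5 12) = (3 4 5 12) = [0, 1, 2, 4, 5, 12, 6, 7, 8, 9, 10, 11, 3]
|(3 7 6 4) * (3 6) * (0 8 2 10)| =4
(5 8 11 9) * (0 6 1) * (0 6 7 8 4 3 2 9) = [7, 6, 9, 2, 3, 4, 1, 8, 11, 5, 10, 0] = (0 7 8 11)(1 6)(2 9 5 4 3)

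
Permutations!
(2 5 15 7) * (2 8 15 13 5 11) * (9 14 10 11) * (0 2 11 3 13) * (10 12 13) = (0 2 9 14 12 13 5)(3 10)(7 8 15) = [2, 1, 9, 10, 4, 0, 6, 8, 15, 14, 3, 11, 13, 5, 12, 7]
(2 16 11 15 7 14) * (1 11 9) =(1 11 15 7 14 2 16 9) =[0, 11, 16, 3, 4, 5, 6, 14, 8, 1, 10, 15, 12, 13, 2, 7, 9]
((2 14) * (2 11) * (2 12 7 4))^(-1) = (2 4 7 12 11 14)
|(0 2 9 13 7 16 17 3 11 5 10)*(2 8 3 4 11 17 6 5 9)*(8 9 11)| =8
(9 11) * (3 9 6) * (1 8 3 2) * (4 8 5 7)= [0, 5, 1, 9, 8, 7, 2, 4, 3, 11, 10, 6]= (1 5 7 4 8 3 9 11 6 2)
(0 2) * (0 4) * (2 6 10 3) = (0 6 10 3 2 4) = [6, 1, 4, 2, 0, 5, 10, 7, 8, 9, 3]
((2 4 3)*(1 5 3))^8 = (1 2 5 4 3)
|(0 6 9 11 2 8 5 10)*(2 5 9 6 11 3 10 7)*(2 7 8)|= 7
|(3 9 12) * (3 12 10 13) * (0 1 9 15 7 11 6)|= 10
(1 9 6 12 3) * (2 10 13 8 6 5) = (1 9 5 2 10 13 8 6 12 3) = [0, 9, 10, 1, 4, 2, 12, 7, 6, 5, 13, 11, 3, 8]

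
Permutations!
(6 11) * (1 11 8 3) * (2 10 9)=(1 11 6 8 3)(2 10 9)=[0, 11, 10, 1, 4, 5, 8, 7, 3, 2, 9, 6]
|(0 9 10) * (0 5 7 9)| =|(5 7 9 10)| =4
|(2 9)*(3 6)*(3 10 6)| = 2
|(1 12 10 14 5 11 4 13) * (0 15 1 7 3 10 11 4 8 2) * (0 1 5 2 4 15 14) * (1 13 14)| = 12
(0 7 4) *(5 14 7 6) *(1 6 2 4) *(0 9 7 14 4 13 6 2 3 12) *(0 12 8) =(14)(0 3 8)(1 2 13 6 5 4 9 7) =[3, 2, 13, 8, 9, 4, 5, 1, 0, 7, 10, 11, 12, 6, 14]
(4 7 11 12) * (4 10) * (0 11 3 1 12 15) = (0 11 15)(1 12 10 4 7 3) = [11, 12, 2, 1, 7, 5, 6, 3, 8, 9, 4, 15, 10, 13, 14, 0]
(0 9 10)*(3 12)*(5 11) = (0 9 10)(3 12)(5 11) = [9, 1, 2, 12, 4, 11, 6, 7, 8, 10, 0, 5, 3]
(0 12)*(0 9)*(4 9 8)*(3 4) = (0 12 8 3 4 9) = [12, 1, 2, 4, 9, 5, 6, 7, 3, 0, 10, 11, 8]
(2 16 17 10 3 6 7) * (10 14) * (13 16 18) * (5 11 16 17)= [0, 1, 18, 6, 4, 11, 7, 2, 8, 9, 3, 16, 12, 17, 10, 15, 5, 14, 13]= (2 18 13 17 14 10 3 6 7)(5 11 16)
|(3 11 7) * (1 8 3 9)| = 6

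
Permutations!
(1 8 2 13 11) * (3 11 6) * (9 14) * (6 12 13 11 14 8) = (1 6 3 14 9 8 2 11)(12 13) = [0, 6, 11, 14, 4, 5, 3, 7, 2, 8, 10, 1, 13, 12, 9]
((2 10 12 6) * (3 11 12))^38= ((2 10 3 11 12 6))^38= (2 3 12)(6 10 11)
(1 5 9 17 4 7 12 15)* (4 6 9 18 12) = [0, 5, 2, 3, 7, 18, 9, 4, 8, 17, 10, 11, 15, 13, 14, 1, 16, 6, 12] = (1 5 18 12 15)(4 7)(6 9 17)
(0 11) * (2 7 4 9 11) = (0 2 7 4 9 11) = [2, 1, 7, 3, 9, 5, 6, 4, 8, 11, 10, 0]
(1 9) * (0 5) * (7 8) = (0 5)(1 9)(7 8) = [5, 9, 2, 3, 4, 0, 6, 8, 7, 1]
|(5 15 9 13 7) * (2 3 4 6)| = |(2 3 4 6)(5 15 9 13 7)| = 20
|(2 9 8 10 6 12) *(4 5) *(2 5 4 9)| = 6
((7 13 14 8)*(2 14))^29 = ((2 14 8 7 13))^29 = (2 13 7 8 14)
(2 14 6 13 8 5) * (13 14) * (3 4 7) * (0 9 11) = [9, 1, 13, 4, 7, 2, 14, 3, 5, 11, 10, 0, 12, 8, 6] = (0 9 11)(2 13 8 5)(3 4 7)(6 14)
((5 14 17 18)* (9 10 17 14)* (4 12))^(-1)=(4 12)(5 18 17 10 9)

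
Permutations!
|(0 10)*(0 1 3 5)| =|(0 10 1 3 5)| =5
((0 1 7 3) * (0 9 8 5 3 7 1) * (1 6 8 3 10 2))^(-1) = (1 2 10 5 8 6)(3 9)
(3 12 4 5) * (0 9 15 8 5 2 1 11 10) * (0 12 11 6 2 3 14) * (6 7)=(0 9 15 8 5 14)(1 7 6 2)(3 11 10 12 4)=[9, 7, 1, 11, 3, 14, 2, 6, 5, 15, 12, 10, 4, 13, 0, 8]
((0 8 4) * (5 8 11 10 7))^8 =((0 11 10 7 5 8 4))^8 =(0 11 10 7 5 8 4)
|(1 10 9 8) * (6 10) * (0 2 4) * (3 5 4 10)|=10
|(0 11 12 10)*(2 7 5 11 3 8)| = 9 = |(0 3 8 2 7 5 11 12 10)|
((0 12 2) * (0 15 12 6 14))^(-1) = ((0 6 14)(2 15 12))^(-1) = (0 14 6)(2 12 15)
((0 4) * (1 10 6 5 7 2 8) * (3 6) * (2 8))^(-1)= ((0 4)(1 10 3 6 5 7 8))^(-1)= (0 4)(1 8 7 5 6 3 10)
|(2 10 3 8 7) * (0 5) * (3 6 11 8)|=6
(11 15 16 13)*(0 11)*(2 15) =[11, 1, 15, 3, 4, 5, 6, 7, 8, 9, 10, 2, 12, 0, 14, 16, 13] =(0 11 2 15 16 13)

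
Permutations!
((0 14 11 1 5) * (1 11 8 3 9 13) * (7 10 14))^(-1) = (0 5 1 13 9 3 8 14 10 7)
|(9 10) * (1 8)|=|(1 8)(9 10)|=2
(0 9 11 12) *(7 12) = (0 9 11 7 12) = [9, 1, 2, 3, 4, 5, 6, 12, 8, 11, 10, 7, 0]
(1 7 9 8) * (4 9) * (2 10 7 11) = (1 11 2 10 7 4 9 8) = [0, 11, 10, 3, 9, 5, 6, 4, 1, 8, 7, 2]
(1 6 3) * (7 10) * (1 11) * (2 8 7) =[0, 6, 8, 11, 4, 5, 3, 10, 7, 9, 2, 1] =(1 6 3 11)(2 8 7 10)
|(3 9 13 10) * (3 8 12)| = |(3 9 13 10 8 12)| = 6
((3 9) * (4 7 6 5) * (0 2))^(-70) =((0 2)(3 9)(4 7 6 5))^(-70) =(9)(4 6)(5 7)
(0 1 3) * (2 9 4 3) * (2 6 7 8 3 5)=(0 1 6 7 8 3)(2 9 4 5)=[1, 6, 9, 0, 5, 2, 7, 8, 3, 4]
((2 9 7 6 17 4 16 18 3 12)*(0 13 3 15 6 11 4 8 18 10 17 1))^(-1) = (0 1 6 15 18 8 17 10 16 4 11 7 9 2 12 3 13)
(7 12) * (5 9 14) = (5 9 14)(7 12) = [0, 1, 2, 3, 4, 9, 6, 12, 8, 14, 10, 11, 7, 13, 5]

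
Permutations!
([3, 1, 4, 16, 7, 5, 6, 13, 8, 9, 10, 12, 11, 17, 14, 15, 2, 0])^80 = (17)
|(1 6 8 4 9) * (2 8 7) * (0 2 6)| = |(0 2 8 4 9 1)(6 7)| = 6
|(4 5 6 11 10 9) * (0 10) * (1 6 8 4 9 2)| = 6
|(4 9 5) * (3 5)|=|(3 5 4 9)|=4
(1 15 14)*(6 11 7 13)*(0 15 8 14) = (0 15)(1 8 14)(6 11 7 13) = [15, 8, 2, 3, 4, 5, 11, 13, 14, 9, 10, 7, 12, 6, 1, 0]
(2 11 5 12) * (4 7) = [0, 1, 11, 3, 7, 12, 6, 4, 8, 9, 10, 5, 2] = (2 11 5 12)(4 7)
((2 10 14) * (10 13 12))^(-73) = ((2 13 12 10 14))^(-73) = (2 12 14 13 10)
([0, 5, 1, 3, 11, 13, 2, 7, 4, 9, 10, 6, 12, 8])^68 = (1 4)(2 8)(5 11)(6 13)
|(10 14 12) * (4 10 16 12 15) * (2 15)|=10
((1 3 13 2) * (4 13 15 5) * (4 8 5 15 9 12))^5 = ((15)(1 3 9 12 4 13 2)(5 8))^5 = (15)(1 13 12 3 2 4 9)(5 8)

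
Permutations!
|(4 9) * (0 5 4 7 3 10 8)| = |(0 5 4 9 7 3 10 8)| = 8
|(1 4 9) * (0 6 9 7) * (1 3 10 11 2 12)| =11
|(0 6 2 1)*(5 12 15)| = 12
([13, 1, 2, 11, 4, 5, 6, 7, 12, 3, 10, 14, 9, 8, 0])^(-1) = (0 14 11 3 9 12 8 13)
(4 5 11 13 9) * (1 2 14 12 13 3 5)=(1 2 14 12 13 9 4)(3 5 11)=[0, 2, 14, 5, 1, 11, 6, 7, 8, 4, 10, 3, 13, 9, 12]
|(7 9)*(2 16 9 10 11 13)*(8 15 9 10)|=|(2 16 10 11 13)(7 8 15 9)|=20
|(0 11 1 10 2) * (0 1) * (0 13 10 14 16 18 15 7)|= |(0 11 13 10 2 1 14 16 18 15 7)|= 11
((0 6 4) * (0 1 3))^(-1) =((0 6 4 1 3))^(-1) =(0 3 1 4 6)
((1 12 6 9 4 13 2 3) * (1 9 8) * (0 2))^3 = ((0 2 3 9 4 13)(1 12 6 8))^3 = (0 9)(1 8 6 12)(2 4)(3 13)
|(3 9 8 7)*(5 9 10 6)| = 7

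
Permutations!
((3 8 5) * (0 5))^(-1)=((0 5 3 8))^(-1)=(0 8 3 5)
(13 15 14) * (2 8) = (2 8)(13 15 14) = [0, 1, 8, 3, 4, 5, 6, 7, 2, 9, 10, 11, 12, 15, 13, 14]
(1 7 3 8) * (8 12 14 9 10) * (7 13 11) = (1 13 11 7 3 12 14 9 10 8) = [0, 13, 2, 12, 4, 5, 6, 3, 1, 10, 8, 7, 14, 11, 9]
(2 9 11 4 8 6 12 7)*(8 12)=[0, 1, 9, 3, 12, 5, 8, 2, 6, 11, 10, 4, 7]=(2 9 11 4 12 7)(6 8)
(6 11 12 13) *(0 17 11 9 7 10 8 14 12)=(0 17 11)(6 9 7 10 8 14 12 13)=[17, 1, 2, 3, 4, 5, 9, 10, 14, 7, 8, 0, 13, 6, 12, 15, 16, 11]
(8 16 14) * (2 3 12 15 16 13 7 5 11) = (2 3 12 15 16 14 8 13 7 5 11) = [0, 1, 3, 12, 4, 11, 6, 5, 13, 9, 10, 2, 15, 7, 8, 16, 14]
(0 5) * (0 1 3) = (0 5 1 3) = [5, 3, 2, 0, 4, 1]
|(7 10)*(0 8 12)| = 6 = |(0 8 12)(7 10)|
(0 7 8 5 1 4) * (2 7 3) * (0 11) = (0 3 2 7 8 5 1 4 11) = [3, 4, 7, 2, 11, 1, 6, 8, 5, 9, 10, 0]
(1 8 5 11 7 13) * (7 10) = (1 8 5 11 10 7 13) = [0, 8, 2, 3, 4, 11, 6, 13, 5, 9, 7, 10, 12, 1]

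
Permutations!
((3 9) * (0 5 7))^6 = ((0 5 7)(3 9))^6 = (9)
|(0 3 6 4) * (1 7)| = |(0 3 6 4)(1 7)| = 4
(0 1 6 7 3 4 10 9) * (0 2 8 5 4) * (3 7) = (0 1 6 3)(2 8 5 4 10 9) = [1, 6, 8, 0, 10, 4, 3, 7, 5, 2, 9]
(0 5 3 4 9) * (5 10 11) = (0 10 11 5 3 4 9) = [10, 1, 2, 4, 9, 3, 6, 7, 8, 0, 11, 5]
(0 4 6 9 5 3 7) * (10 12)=(0 4 6 9 5 3 7)(10 12)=[4, 1, 2, 7, 6, 3, 9, 0, 8, 5, 12, 11, 10]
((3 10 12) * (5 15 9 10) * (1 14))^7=((1 14)(3 5 15 9 10 12))^7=(1 14)(3 5 15 9 10 12)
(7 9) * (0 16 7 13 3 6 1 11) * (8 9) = [16, 11, 2, 6, 4, 5, 1, 8, 9, 13, 10, 0, 12, 3, 14, 15, 7] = (0 16 7 8 9 13 3 6 1 11)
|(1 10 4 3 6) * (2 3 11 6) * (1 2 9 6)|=|(1 10 4 11)(2 3 9 6)|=4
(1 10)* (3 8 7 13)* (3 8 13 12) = (1 10)(3 13 8 7 12) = [0, 10, 2, 13, 4, 5, 6, 12, 7, 9, 1, 11, 3, 8]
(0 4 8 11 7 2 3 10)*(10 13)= (0 4 8 11 7 2 3 13 10)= [4, 1, 3, 13, 8, 5, 6, 2, 11, 9, 0, 7, 12, 10]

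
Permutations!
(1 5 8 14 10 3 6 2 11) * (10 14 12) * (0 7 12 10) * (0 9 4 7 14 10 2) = [14, 5, 11, 6, 7, 8, 0, 12, 2, 4, 3, 1, 9, 13, 10] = (0 14 10 3 6)(1 5 8 2 11)(4 7 12 9)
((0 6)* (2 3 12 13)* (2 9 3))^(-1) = ((0 6)(3 12 13 9))^(-1) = (0 6)(3 9 13 12)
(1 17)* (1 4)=(1 17 4)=[0, 17, 2, 3, 1, 5, 6, 7, 8, 9, 10, 11, 12, 13, 14, 15, 16, 4]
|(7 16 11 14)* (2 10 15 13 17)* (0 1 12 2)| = 8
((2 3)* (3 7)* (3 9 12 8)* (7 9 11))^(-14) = (2 9 12 8 3)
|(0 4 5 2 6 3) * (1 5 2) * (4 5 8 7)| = 9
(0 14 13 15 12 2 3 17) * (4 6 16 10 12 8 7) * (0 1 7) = (0 14 13 15 8)(1 7 4 6 16 10 12 2 3 17) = [14, 7, 3, 17, 6, 5, 16, 4, 0, 9, 12, 11, 2, 15, 13, 8, 10, 1]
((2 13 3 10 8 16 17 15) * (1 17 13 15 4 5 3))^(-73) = (1 13 16 8 10 3 5 4 17)(2 15)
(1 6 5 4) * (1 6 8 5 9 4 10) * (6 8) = [0, 6, 2, 3, 8, 10, 9, 7, 5, 4, 1] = (1 6 9 4 8 5 10)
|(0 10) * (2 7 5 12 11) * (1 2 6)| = |(0 10)(1 2 7 5 12 11 6)| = 14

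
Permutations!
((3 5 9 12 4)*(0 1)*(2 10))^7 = (0 1)(2 10)(3 9 4 5 12) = ((0 1)(2 10)(3 5 9 12 4))^7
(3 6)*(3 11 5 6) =[0, 1, 2, 3, 4, 6, 11, 7, 8, 9, 10, 5] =(5 6 11)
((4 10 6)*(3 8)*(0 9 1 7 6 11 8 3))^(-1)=((0 9 1 7 6 4 10 11 8))^(-1)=(0 8 11 10 4 6 7 1 9)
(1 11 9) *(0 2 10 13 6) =(0 2 10 13 6)(1 11 9) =[2, 11, 10, 3, 4, 5, 0, 7, 8, 1, 13, 9, 12, 6]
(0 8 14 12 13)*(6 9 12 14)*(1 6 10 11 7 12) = [8, 6, 2, 3, 4, 5, 9, 12, 10, 1, 11, 7, 13, 0, 14] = (14)(0 8 10 11 7 12 13)(1 6 9)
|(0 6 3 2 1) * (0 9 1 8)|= 10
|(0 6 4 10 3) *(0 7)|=|(0 6 4 10 3 7)|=6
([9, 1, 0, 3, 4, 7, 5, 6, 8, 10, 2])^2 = (0 10)(2 9)(5 6 7)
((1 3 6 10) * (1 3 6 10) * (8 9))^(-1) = (1 6)(3 10)(8 9) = ((1 6)(3 10)(8 9))^(-1)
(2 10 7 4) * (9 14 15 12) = [0, 1, 10, 3, 2, 5, 6, 4, 8, 14, 7, 11, 9, 13, 15, 12] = (2 10 7 4)(9 14 15 12)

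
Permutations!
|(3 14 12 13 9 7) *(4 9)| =7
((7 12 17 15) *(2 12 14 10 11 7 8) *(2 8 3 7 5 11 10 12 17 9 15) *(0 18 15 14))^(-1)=(0 7 3 15 18)(2 17)(5 11)(9 12 14)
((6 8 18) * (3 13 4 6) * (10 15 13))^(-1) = ((3 10 15 13 4 6 8 18))^(-1) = (3 18 8 6 4 13 15 10)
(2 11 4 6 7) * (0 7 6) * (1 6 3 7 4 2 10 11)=[4, 6, 1, 7, 0, 5, 3, 10, 8, 9, 11, 2]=(0 4)(1 6 3 7 10 11 2)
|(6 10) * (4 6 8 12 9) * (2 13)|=6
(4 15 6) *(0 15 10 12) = (0 15 6 4 10 12) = [15, 1, 2, 3, 10, 5, 4, 7, 8, 9, 12, 11, 0, 13, 14, 6]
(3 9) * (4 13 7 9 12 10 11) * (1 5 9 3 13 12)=(1 5 9 13 7 3)(4 12 10 11)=[0, 5, 2, 1, 12, 9, 6, 3, 8, 13, 11, 4, 10, 7]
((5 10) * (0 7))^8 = (10)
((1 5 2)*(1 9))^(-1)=((1 5 2 9))^(-1)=(1 9 2 5)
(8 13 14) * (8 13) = (13 14) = [0, 1, 2, 3, 4, 5, 6, 7, 8, 9, 10, 11, 12, 14, 13]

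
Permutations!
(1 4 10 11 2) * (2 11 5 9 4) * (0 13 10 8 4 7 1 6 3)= (0 13 10 5 9 7 1 2 6 3)(4 8)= [13, 2, 6, 0, 8, 9, 3, 1, 4, 7, 5, 11, 12, 10]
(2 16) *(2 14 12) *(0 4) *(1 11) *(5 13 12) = (0 4)(1 11)(2 16 14 5 13 12) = [4, 11, 16, 3, 0, 13, 6, 7, 8, 9, 10, 1, 2, 12, 5, 15, 14]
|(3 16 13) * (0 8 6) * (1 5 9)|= 3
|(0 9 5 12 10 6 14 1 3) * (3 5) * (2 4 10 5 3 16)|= 10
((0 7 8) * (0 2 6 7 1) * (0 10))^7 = ((0 1 10)(2 6 7 8))^7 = (0 1 10)(2 8 7 6)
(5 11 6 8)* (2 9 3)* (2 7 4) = (2 9 3 7 4)(5 11 6 8) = [0, 1, 9, 7, 2, 11, 8, 4, 5, 3, 10, 6]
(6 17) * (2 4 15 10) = (2 4 15 10)(6 17) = [0, 1, 4, 3, 15, 5, 17, 7, 8, 9, 2, 11, 12, 13, 14, 10, 16, 6]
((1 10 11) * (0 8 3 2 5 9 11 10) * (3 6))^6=(0 9 3)(1 5 6)(2 8 11)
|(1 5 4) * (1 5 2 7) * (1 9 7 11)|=|(1 2 11)(4 5)(7 9)|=6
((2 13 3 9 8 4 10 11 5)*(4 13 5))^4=(13)(4 10 11)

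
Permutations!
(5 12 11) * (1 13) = (1 13)(5 12 11) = [0, 13, 2, 3, 4, 12, 6, 7, 8, 9, 10, 5, 11, 1]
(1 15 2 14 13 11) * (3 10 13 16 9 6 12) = (1 15 2 14 16 9 6 12 3 10 13 11) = [0, 15, 14, 10, 4, 5, 12, 7, 8, 6, 13, 1, 3, 11, 16, 2, 9]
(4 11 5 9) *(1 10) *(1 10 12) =(1 12)(4 11 5 9) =[0, 12, 2, 3, 11, 9, 6, 7, 8, 4, 10, 5, 1]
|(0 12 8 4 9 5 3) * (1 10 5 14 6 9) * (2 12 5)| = |(0 5 3)(1 10 2 12 8 4)(6 9 14)| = 6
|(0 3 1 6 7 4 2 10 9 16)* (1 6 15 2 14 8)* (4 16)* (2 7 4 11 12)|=10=|(0 3 6 4 14 8 1 15 7 16)(2 10 9 11 12)|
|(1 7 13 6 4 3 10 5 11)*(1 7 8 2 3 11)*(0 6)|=6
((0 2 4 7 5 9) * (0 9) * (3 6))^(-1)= (9)(0 5 7 4 2)(3 6)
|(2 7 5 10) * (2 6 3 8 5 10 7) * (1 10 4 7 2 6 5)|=14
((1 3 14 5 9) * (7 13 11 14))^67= ((1 3 7 13 11 14 5 9))^67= (1 13 5 3 11 9 7 14)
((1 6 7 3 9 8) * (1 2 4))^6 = (1 2 9 7)(3 6 4 8)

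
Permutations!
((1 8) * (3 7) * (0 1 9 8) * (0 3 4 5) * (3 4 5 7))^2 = (9)(0 4 5 1 7)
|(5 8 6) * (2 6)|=4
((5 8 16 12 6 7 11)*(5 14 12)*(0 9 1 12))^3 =((0 9 1 12 6 7 11 14)(5 8 16))^3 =(16)(0 12 11 9 6 14 1 7)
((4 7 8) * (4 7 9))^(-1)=((4 9)(7 8))^(-1)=(4 9)(7 8)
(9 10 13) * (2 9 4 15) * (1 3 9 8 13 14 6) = (1 3 9 10 14 6)(2 8 13 4 15) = [0, 3, 8, 9, 15, 5, 1, 7, 13, 10, 14, 11, 12, 4, 6, 2]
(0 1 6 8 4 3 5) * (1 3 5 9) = [3, 6, 2, 9, 5, 0, 8, 7, 4, 1] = (0 3 9 1 6 8 4 5)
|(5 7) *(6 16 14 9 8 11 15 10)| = |(5 7)(6 16 14 9 8 11 15 10)| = 8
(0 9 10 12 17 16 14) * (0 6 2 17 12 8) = (0 9 10 8)(2 17 16 14 6) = [9, 1, 17, 3, 4, 5, 2, 7, 0, 10, 8, 11, 12, 13, 6, 15, 14, 16]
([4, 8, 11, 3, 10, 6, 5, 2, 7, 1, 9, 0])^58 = [1, 11, 10, 3, 8, 5, 6, 4, 0, 2, 7, 9]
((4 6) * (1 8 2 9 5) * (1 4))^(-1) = (1 6 4 5 9 2 8)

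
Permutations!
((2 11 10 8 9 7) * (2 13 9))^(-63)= ((2 11 10 8)(7 13 9))^(-63)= (13)(2 11 10 8)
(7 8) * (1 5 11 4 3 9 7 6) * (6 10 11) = (1 5 6)(3 9 7 8 10 11 4) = [0, 5, 2, 9, 3, 6, 1, 8, 10, 7, 11, 4]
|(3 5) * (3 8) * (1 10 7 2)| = |(1 10 7 2)(3 5 8)| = 12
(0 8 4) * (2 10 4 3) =(0 8 3 2 10 4) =[8, 1, 10, 2, 0, 5, 6, 7, 3, 9, 4]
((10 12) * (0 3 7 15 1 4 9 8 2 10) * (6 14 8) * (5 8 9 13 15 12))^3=(0 12 7 3)(1 15 13 4)(2 8 5 10)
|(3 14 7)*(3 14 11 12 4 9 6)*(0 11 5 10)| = |(0 11 12 4 9 6 3 5 10)(7 14)| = 18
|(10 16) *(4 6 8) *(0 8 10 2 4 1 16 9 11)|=10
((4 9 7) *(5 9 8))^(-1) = ((4 8 5 9 7))^(-1) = (4 7 9 5 8)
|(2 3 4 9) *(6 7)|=4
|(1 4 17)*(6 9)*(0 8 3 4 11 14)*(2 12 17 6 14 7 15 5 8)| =15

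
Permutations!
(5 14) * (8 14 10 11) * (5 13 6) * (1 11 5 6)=(1 11 8 14 13)(5 10)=[0, 11, 2, 3, 4, 10, 6, 7, 14, 9, 5, 8, 12, 1, 13]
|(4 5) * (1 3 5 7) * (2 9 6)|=15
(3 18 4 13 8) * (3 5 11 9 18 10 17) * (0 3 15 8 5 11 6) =(0 3 10 17 15 8 11 9 18 4 13 5 6) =[3, 1, 2, 10, 13, 6, 0, 7, 11, 18, 17, 9, 12, 5, 14, 8, 16, 15, 4]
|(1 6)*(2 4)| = 2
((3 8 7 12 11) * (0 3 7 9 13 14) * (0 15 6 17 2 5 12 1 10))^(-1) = (0 10 1 7 11 12 5 2 17 6 15 14 13 9 8 3)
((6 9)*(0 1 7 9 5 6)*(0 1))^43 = (1 7 9)(5 6)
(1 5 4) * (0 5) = (0 5 4 1) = [5, 0, 2, 3, 1, 4]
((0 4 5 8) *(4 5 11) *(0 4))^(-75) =((0 5 8 4 11))^(-75) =(11)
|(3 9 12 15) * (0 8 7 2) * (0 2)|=|(0 8 7)(3 9 12 15)|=12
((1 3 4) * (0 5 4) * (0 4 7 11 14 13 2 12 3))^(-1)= (0 1 4 3 12 2 13 14 11 7 5)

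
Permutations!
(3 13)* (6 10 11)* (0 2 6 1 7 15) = [2, 7, 6, 13, 4, 5, 10, 15, 8, 9, 11, 1, 12, 3, 14, 0] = (0 2 6 10 11 1 7 15)(3 13)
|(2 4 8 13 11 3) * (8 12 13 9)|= |(2 4 12 13 11 3)(8 9)|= 6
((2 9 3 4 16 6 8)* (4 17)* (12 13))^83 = ((2 9 3 17 4 16 6 8)(12 13))^83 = (2 17 6 9 4 8 3 16)(12 13)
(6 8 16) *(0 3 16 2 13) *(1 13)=(0 3 16 6 8 2 1 13)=[3, 13, 1, 16, 4, 5, 8, 7, 2, 9, 10, 11, 12, 0, 14, 15, 6]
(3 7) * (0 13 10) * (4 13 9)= (0 9 4 13 10)(3 7)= [9, 1, 2, 7, 13, 5, 6, 3, 8, 4, 0, 11, 12, 10]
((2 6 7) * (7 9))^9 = (2 6 9 7) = ((2 6 9 7))^9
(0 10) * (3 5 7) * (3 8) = (0 10)(3 5 7 8) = [10, 1, 2, 5, 4, 7, 6, 8, 3, 9, 0]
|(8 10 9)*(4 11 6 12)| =12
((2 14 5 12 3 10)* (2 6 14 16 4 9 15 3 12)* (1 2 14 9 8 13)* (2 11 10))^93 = ((1 11 10 6 9 15 3 2 16 4 8 13)(5 14))^93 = (1 4 3 6)(2 9 11 8)(5 14)(10 13 16 15)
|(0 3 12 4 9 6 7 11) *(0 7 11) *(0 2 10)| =|(0 3 12 4 9 6 11 7 2 10)| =10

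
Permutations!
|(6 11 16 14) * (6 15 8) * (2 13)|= |(2 13)(6 11 16 14 15 8)|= 6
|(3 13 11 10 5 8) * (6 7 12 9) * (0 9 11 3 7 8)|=18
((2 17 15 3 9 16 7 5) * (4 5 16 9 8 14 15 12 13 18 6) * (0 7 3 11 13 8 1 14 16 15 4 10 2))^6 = (0 6 16)(1 15 2)(3 7 10)(4 13 12)(5 18 8)(11 17 14)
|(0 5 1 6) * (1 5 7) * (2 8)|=|(0 7 1 6)(2 8)|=4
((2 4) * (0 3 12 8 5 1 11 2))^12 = (0 8 11)(1 4 12)(2 3 5)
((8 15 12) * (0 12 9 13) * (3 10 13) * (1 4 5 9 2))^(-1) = (0 13 10 3 9 5 4 1 2 15 8 12)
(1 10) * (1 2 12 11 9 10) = (2 12 11 9 10) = [0, 1, 12, 3, 4, 5, 6, 7, 8, 10, 2, 9, 11]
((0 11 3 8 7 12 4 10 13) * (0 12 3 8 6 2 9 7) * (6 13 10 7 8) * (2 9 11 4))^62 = (0 11 3 8 2 7 9 12 4 6 13)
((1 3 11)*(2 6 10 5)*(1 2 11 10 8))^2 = ((1 3 10 5 11 2 6 8))^2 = (1 10 11 6)(2 8 3 5)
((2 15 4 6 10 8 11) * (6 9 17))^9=((2 15 4 9 17 6 10 8 11))^9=(17)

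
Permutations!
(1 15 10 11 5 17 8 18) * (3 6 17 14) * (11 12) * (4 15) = [0, 4, 2, 6, 15, 14, 17, 7, 18, 9, 12, 5, 11, 13, 3, 10, 16, 8, 1] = (1 4 15 10 12 11 5 14 3 6 17 8 18)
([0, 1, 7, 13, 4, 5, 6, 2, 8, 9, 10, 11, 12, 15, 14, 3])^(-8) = [0, 1, 2, 13, 4, 5, 6, 7, 8, 9, 10, 11, 12, 15, 14, 3]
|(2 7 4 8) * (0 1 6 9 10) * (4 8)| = |(0 1 6 9 10)(2 7 8)| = 15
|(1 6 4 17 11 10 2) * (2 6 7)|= |(1 7 2)(4 17 11 10 6)|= 15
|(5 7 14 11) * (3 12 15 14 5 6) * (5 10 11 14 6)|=4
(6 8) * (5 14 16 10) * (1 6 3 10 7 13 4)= (1 6 8 3 10 5 14 16 7 13 4)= [0, 6, 2, 10, 1, 14, 8, 13, 3, 9, 5, 11, 12, 4, 16, 15, 7]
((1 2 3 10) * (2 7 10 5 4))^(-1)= ((1 7 10)(2 3 5 4))^(-1)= (1 10 7)(2 4 5 3)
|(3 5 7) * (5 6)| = 4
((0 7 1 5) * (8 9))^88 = (9)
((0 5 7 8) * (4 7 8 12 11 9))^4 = (0 5 8)(4 9 11 12 7)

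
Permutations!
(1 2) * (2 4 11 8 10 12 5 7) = (1 4 11 8 10 12 5 7 2) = [0, 4, 1, 3, 11, 7, 6, 2, 10, 9, 12, 8, 5]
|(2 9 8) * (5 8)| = |(2 9 5 8)| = 4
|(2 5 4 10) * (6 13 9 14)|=4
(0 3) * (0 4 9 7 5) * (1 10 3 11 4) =[11, 10, 2, 1, 9, 0, 6, 5, 8, 7, 3, 4] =(0 11 4 9 7 5)(1 10 3)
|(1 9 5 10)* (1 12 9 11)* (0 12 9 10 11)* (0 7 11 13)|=6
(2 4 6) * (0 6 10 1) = [6, 0, 4, 3, 10, 5, 2, 7, 8, 9, 1] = (0 6 2 4 10 1)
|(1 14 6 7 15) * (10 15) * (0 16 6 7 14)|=|(0 16 6 14 7 10 15 1)|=8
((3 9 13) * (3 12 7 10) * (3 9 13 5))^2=(3 12 10 5 13 7 9)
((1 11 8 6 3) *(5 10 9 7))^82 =(1 8 3 11 6)(5 9)(7 10)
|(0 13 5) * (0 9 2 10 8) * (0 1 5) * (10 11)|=|(0 13)(1 5 9 2 11 10 8)|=14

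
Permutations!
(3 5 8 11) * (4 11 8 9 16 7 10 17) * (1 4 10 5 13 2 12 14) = (1 4 11 3 13 2 12 14)(5 9 16 7)(10 17) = [0, 4, 12, 13, 11, 9, 6, 5, 8, 16, 17, 3, 14, 2, 1, 15, 7, 10]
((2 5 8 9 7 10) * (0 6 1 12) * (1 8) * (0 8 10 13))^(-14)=((0 6 10 2 5 1 12 8 9 7 13))^(-14)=(0 9 1 10 13 8 5 6 7 12 2)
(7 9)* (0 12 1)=(0 12 1)(7 9)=[12, 0, 2, 3, 4, 5, 6, 9, 8, 7, 10, 11, 1]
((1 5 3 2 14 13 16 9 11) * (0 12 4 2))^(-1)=((0 12 4 2 14 13 16 9 11 1 5 3))^(-1)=(0 3 5 1 11 9 16 13 14 2 4 12)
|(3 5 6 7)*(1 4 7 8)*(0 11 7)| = |(0 11 7 3 5 6 8 1 4)| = 9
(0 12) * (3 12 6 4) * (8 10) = (0 6 4 3 12)(8 10) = [6, 1, 2, 12, 3, 5, 4, 7, 10, 9, 8, 11, 0]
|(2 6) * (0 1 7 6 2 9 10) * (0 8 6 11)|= 4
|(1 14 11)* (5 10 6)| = |(1 14 11)(5 10 6)| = 3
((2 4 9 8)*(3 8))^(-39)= (2 4 9 3 8)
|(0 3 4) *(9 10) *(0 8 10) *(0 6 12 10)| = 4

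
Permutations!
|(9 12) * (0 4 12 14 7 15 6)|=|(0 4 12 9 14 7 15 6)|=8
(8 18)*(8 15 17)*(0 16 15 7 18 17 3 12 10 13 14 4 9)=[16, 1, 2, 12, 9, 5, 6, 18, 17, 0, 13, 11, 10, 14, 4, 3, 15, 8, 7]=(0 16 15 3 12 10 13 14 4 9)(7 18)(8 17)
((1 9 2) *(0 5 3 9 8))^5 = ((0 5 3 9 2 1 8))^5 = (0 1 9 5 8 2 3)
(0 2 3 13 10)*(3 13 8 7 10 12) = (0 2 13 12 3 8 7 10) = [2, 1, 13, 8, 4, 5, 6, 10, 7, 9, 0, 11, 3, 12]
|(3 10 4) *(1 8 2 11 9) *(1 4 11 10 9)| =15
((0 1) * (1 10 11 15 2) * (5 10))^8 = ((0 5 10 11 15 2 1))^8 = (0 5 10 11 15 2 1)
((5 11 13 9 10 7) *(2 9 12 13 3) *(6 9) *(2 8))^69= (2 11 10)(3 7 6)(5 9 8)(12 13)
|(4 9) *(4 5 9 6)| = 2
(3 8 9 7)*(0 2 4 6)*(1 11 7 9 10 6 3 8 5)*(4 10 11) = [2, 4, 10, 5, 3, 1, 0, 8, 11, 9, 6, 7] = (0 2 10 6)(1 4 3 5)(7 8 11)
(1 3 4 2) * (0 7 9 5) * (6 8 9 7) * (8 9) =(0 6 9 5)(1 3 4 2) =[6, 3, 1, 4, 2, 0, 9, 7, 8, 5]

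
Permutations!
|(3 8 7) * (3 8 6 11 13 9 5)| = 6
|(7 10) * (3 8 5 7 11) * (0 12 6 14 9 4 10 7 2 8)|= |(0 12 6 14 9 4 10 11 3)(2 8 5)|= 9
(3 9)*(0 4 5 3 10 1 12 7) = (0 4 5 3 9 10 1 12 7) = [4, 12, 2, 9, 5, 3, 6, 0, 8, 10, 1, 11, 7]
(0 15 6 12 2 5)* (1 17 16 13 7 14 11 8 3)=(0 15 6 12 2 5)(1 17 16 13 7 14 11 8 3)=[15, 17, 5, 1, 4, 0, 12, 14, 3, 9, 10, 8, 2, 7, 11, 6, 13, 16]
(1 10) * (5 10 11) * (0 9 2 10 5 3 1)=(0 9 2 10)(1 11 3)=[9, 11, 10, 1, 4, 5, 6, 7, 8, 2, 0, 3]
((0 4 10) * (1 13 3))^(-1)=(0 10 4)(1 3 13)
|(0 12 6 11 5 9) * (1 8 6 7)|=9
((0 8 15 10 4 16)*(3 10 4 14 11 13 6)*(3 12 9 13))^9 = ((0 8 15 4 16)(3 10 14 11)(6 12 9 13))^9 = (0 16 4 15 8)(3 10 14 11)(6 12 9 13)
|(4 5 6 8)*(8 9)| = 5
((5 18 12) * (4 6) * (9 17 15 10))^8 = (5 12 18)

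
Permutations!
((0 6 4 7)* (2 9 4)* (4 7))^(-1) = ((0 6 2 9 7))^(-1) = (0 7 9 2 6)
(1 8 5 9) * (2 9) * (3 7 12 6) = (1 8 5 2 9)(3 7 12 6) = [0, 8, 9, 7, 4, 2, 3, 12, 5, 1, 10, 11, 6]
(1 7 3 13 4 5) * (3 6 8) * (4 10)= (1 7 6 8 3 13 10 4 5)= [0, 7, 2, 13, 5, 1, 8, 6, 3, 9, 4, 11, 12, 10]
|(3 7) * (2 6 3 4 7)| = |(2 6 3)(4 7)| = 6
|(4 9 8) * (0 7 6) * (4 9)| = 6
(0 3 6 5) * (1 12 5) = (0 3 6 1 12 5) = [3, 12, 2, 6, 4, 0, 1, 7, 8, 9, 10, 11, 5]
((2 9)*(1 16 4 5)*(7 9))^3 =(1 5 4 16)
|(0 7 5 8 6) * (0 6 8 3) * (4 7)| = 5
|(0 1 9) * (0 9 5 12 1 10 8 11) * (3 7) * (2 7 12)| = |(0 10 8 11)(1 5 2 7 3 12)| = 12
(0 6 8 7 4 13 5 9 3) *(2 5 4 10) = [6, 1, 5, 0, 13, 9, 8, 10, 7, 3, 2, 11, 12, 4] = (0 6 8 7 10 2 5 9 3)(4 13)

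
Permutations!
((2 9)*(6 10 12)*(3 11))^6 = ((2 9)(3 11)(6 10 12))^6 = (12)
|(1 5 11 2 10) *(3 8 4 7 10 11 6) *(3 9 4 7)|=18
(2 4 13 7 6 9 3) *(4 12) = [0, 1, 12, 2, 13, 5, 9, 6, 8, 3, 10, 11, 4, 7] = (2 12 4 13 7 6 9 3)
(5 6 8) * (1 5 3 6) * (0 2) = (0 2)(1 5)(3 6 8) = [2, 5, 0, 6, 4, 1, 8, 7, 3]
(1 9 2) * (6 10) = [0, 9, 1, 3, 4, 5, 10, 7, 8, 2, 6] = (1 9 2)(6 10)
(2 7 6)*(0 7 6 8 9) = [7, 1, 6, 3, 4, 5, 2, 8, 9, 0] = (0 7 8 9)(2 6)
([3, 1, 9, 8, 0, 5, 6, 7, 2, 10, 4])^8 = [3, 1, 9, 8, 0, 5, 6, 7, 2, 10, 4]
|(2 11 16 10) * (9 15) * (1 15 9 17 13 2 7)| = 9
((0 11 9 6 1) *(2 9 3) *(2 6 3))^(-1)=(0 1 6 3 9 2 11)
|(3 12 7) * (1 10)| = |(1 10)(3 12 7)| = 6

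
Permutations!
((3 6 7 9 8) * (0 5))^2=((0 5)(3 6 7 9 8))^2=(3 7 8 6 9)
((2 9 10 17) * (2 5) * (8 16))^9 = ((2 9 10 17 5)(8 16))^9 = (2 5 17 10 9)(8 16)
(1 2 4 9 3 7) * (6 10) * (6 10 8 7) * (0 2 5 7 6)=[2, 5, 4, 0, 9, 7, 8, 1, 6, 3, 10]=(10)(0 2 4 9 3)(1 5 7)(6 8)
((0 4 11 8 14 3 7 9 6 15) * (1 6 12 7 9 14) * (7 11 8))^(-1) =(0 15 6 1 8 4)(3 14 7 11 12 9)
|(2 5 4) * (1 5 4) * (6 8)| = |(1 5)(2 4)(6 8)| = 2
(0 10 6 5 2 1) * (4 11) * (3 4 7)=(0 10 6 5 2 1)(3 4 11 7)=[10, 0, 1, 4, 11, 2, 5, 3, 8, 9, 6, 7]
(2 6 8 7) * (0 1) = [1, 0, 6, 3, 4, 5, 8, 2, 7] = (0 1)(2 6 8 7)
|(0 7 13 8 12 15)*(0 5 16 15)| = |(0 7 13 8 12)(5 16 15)| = 15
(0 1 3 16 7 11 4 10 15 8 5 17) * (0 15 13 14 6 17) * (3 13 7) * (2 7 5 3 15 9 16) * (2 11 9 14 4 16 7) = (0 1 13 4 10 5)(3 11 16 15 8)(6 17 14)(7 9) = [1, 13, 2, 11, 10, 0, 17, 9, 3, 7, 5, 16, 12, 4, 6, 8, 15, 14]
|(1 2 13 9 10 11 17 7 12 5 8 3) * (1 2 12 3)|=8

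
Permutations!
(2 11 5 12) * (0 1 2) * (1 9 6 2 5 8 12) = (0 9 6 2 11 8 12)(1 5) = [9, 5, 11, 3, 4, 1, 2, 7, 12, 6, 10, 8, 0]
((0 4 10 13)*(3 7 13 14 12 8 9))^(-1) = ((0 4 10 14 12 8 9 3 7 13))^(-1) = (0 13 7 3 9 8 12 14 10 4)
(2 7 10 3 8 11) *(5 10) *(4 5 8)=(2 7 8 11)(3 4 5 10)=[0, 1, 7, 4, 5, 10, 6, 8, 11, 9, 3, 2]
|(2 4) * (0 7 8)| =|(0 7 8)(2 4)| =6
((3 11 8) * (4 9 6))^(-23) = (3 11 8)(4 9 6)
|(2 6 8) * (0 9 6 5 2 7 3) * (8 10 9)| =12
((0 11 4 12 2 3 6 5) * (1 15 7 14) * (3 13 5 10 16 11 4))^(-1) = (0 5 13 2 12 4)(1 14 7 15)(3 11 16 10 6)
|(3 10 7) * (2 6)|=|(2 6)(3 10 7)|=6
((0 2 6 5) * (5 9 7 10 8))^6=(0 8 7 6)(2 5 10 9)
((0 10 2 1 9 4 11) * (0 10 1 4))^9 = ((0 1 9)(2 4 11 10))^9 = (2 4 11 10)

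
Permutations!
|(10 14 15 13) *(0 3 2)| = 12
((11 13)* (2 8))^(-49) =((2 8)(11 13))^(-49) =(2 8)(11 13)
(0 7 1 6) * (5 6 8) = (0 7 1 8 5 6) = [7, 8, 2, 3, 4, 6, 0, 1, 5]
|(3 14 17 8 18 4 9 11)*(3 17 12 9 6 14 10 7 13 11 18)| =42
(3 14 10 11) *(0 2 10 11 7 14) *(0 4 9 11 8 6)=(0 2 10 7 14 8 6)(3 4 9 11)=[2, 1, 10, 4, 9, 5, 0, 14, 6, 11, 7, 3, 12, 13, 8]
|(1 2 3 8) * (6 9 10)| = |(1 2 3 8)(6 9 10)| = 12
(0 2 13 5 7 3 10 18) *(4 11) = [2, 1, 13, 10, 11, 7, 6, 3, 8, 9, 18, 4, 12, 5, 14, 15, 16, 17, 0] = (0 2 13 5 7 3 10 18)(4 11)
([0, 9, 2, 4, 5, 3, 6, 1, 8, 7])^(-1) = (1 7 9)(3 5 4)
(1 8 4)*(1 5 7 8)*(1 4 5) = [0, 4, 2, 3, 1, 7, 6, 8, 5] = (1 4)(5 7 8)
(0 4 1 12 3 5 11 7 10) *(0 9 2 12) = [4, 0, 12, 5, 1, 11, 6, 10, 8, 2, 9, 7, 3] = (0 4 1)(2 12 3 5 11 7 10 9)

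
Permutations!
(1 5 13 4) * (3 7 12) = (1 5 13 4)(3 7 12) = [0, 5, 2, 7, 1, 13, 6, 12, 8, 9, 10, 11, 3, 4]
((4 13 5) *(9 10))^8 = ((4 13 5)(9 10))^8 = (4 5 13)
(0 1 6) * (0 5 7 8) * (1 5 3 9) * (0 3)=(0 5 7 8 3 9 1 6)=[5, 6, 2, 9, 4, 7, 0, 8, 3, 1]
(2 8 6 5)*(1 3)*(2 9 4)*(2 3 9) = (1 9 4 3)(2 8 6 5) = [0, 9, 8, 1, 3, 2, 5, 7, 6, 4]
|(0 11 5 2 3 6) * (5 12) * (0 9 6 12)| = |(0 11)(2 3 12 5)(6 9)| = 4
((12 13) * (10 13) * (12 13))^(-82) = ((13)(10 12))^(-82) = (13)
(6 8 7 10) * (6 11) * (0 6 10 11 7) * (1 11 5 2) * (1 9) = (0 6 8)(1 11 10 7 5 2 9) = [6, 11, 9, 3, 4, 2, 8, 5, 0, 1, 7, 10]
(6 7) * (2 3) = [0, 1, 3, 2, 4, 5, 7, 6] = (2 3)(6 7)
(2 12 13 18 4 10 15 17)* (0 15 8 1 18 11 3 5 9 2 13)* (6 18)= (0 15 17 13 11 3 5 9 2 12)(1 6 18 4 10 8)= [15, 6, 12, 5, 10, 9, 18, 7, 1, 2, 8, 3, 0, 11, 14, 17, 16, 13, 4]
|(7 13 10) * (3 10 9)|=|(3 10 7 13 9)|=5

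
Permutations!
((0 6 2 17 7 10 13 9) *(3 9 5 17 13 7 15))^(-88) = (0 2 5 15 9 6 13 17 3)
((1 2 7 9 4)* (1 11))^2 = ((1 2 7 9 4 11))^2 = (1 7 4)(2 9 11)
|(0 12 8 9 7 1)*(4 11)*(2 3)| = |(0 12 8 9 7 1)(2 3)(4 11)| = 6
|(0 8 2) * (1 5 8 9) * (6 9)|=7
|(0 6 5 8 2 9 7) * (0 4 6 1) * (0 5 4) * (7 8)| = 12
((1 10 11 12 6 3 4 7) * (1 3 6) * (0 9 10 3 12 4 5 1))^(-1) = ((0 9 10 11 4 7 12)(1 3 5))^(-1) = (0 12 7 4 11 10 9)(1 5 3)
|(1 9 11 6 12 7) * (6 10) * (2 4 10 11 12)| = |(1 9 12 7)(2 4 10 6)| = 4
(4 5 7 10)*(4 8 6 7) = (4 5)(6 7 10 8) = [0, 1, 2, 3, 5, 4, 7, 10, 6, 9, 8]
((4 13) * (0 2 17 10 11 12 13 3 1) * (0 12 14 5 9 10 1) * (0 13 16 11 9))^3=((0 2 17 1 12 16 11 14 5)(3 13 4)(9 10))^3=(0 1 11)(2 12 14)(5 17 16)(9 10)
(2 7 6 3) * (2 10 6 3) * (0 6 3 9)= (0 6 2 7 9)(3 10)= [6, 1, 7, 10, 4, 5, 2, 9, 8, 0, 3]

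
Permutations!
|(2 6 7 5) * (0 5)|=|(0 5 2 6 7)|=5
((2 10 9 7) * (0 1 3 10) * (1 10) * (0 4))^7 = (0 10 9 7 2 4)(1 3)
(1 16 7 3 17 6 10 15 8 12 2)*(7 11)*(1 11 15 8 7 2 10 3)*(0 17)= [17, 16, 11, 0, 4, 5, 3, 1, 12, 9, 8, 2, 10, 13, 14, 7, 15, 6]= (0 17 6 3)(1 16 15 7)(2 11)(8 12 10)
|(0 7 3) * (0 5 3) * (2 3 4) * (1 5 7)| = 7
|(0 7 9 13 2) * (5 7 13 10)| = |(0 13 2)(5 7 9 10)| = 12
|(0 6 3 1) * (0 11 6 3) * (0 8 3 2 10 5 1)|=9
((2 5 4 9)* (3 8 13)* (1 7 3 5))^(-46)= (1 2 9 4 5 13 8 3 7)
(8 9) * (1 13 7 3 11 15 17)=(1 13 7 3 11 15 17)(8 9)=[0, 13, 2, 11, 4, 5, 6, 3, 9, 8, 10, 15, 12, 7, 14, 17, 16, 1]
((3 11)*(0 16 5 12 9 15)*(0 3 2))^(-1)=((0 16 5 12 9 15 3 11 2))^(-1)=(0 2 11 3 15 9 12 5 16)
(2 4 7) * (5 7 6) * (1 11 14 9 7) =(1 11 14 9 7 2 4 6 5) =[0, 11, 4, 3, 6, 1, 5, 2, 8, 7, 10, 14, 12, 13, 9]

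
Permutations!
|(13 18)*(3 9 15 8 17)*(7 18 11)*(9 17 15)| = 4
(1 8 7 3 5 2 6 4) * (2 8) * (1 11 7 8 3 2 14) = (1 14)(2 6 4 11 7)(3 5) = [0, 14, 6, 5, 11, 3, 4, 2, 8, 9, 10, 7, 12, 13, 1]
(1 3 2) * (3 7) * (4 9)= (1 7 3 2)(4 9)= [0, 7, 1, 2, 9, 5, 6, 3, 8, 4]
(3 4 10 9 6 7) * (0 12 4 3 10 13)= (0 12 4 13)(6 7 10 9)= [12, 1, 2, 3, 13, 5, 7, 10, 8, 6, 9, 11, 4, 0]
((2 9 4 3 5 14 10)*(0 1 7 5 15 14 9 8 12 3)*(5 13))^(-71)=(0 4 9 5 13 7 1)(2 10 14 15 3 12 8)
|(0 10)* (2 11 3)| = 6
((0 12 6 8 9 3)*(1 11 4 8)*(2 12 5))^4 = ((0 5 2 12 6 1 11 4 8 9 3))^4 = (0 6 8 5 1 9 2 11 3 12 4)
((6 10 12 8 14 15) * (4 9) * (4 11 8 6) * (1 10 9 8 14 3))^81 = (1 9 4 10 11 8 12 14 3 6 15)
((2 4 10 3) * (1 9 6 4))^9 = (1 6 10 2 9 4 3)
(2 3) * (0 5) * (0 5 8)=(0 8)(2 3)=[8, 1, 3, 2, 4, 5, 6, 7, 0]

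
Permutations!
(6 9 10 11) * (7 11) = (6 9 10 7 11) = [0, 1, 2, 3, 4, 5, 9, 11, 8, 10, 7, 6]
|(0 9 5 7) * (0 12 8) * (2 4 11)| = 6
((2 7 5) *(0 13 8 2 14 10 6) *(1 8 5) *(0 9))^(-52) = (0 10 13 6 5 9 14)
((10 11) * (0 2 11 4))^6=(0 2 11 10 4)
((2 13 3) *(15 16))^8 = (16)(2 3 13)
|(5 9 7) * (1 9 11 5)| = 6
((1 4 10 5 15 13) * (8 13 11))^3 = (1 5 8 4 15 13 10 11)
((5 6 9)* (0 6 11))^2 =(0 9 11 6 5)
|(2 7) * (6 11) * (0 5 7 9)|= 10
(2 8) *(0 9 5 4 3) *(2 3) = (0 9 5 4 2 8 3) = [9, 1, 8, 0, 2, 4, 6, 7, 3, 5]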